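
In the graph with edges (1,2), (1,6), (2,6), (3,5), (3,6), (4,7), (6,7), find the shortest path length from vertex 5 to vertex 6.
2 (path: 5 -> 3 -> 6, 2 edges)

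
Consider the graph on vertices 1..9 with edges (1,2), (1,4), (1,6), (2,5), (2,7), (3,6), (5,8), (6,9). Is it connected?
Yes (BFS from 1 visits [1, 2, 4, 6, 5, 7, 3, 9, 8] — all 9 vertices reached)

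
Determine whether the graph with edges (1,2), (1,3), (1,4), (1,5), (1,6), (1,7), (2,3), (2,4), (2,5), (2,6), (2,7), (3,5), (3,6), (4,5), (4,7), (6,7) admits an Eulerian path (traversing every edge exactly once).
Yes — and in fact it has an Eulerian circuit (the graph is connected and all 7 vertices have even degree)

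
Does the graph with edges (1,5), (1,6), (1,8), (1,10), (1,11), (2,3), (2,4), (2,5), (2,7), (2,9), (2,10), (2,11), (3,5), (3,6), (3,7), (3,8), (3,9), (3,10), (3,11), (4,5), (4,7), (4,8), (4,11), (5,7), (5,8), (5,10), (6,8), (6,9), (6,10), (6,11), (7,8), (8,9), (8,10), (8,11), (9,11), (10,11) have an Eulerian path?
No (8 vertices have odd degree: {1, 2, 4, 5, 7, 8, 9, 10}; Eulerian path requires 0 or 2)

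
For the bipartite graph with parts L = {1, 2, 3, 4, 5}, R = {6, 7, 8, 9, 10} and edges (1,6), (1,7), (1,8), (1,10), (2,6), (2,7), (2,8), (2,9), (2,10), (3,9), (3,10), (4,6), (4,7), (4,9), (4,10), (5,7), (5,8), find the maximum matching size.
5 (matching: (1,10), (2,6), (3,9), (4,7), (5,8); upper bound min(|L|,|R|) = min(5,5) = 5)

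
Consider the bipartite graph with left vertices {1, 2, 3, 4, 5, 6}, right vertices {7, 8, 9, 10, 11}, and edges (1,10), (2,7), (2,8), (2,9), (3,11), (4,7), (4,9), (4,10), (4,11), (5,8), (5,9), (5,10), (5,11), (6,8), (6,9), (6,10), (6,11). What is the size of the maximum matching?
5 (matching: (1,10), (2,9), (3,11), (4,7), (5,8); upper bound min(|L|,|R|) = min(6,5) = 5)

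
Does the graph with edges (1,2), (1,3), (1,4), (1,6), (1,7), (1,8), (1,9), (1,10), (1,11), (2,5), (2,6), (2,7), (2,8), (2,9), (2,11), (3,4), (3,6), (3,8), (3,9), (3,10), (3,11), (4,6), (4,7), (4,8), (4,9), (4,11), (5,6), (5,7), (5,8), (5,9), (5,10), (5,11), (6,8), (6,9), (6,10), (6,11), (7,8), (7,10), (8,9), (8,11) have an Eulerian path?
No (10 vertices have odd degree: {1, 2, 3, 4, 5, 6, 8, 9, 10, 11}; Eulerian path requires 0 or 2)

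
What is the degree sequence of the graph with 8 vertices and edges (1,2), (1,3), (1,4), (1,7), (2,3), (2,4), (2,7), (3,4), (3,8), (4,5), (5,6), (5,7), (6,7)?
[4, 4, 4, 4, 4, 3, 2, 1] (degrees: deg(1)=4, deg(2)=4, deg(3)=4, deg(4)=4, deg(5)=3, deg(6)=2, deg(7)=4, deg(8)=1)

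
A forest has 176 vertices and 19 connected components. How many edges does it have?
157 (Each of the 19 component trees on V_i vertices has V_i - 1 edges; summing gives V - C = 176 - 19 = 157)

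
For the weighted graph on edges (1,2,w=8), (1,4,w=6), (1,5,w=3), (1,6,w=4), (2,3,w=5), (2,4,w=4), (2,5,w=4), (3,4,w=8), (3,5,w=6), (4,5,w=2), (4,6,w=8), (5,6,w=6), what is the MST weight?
18 (MST edges: (1,5,w=3), (1,6,w=4), (2,3,w=5), (2,4,w=4), (4,5,w=2); sum of weights 3 + 4 + 5 + 4 + 2 = 18)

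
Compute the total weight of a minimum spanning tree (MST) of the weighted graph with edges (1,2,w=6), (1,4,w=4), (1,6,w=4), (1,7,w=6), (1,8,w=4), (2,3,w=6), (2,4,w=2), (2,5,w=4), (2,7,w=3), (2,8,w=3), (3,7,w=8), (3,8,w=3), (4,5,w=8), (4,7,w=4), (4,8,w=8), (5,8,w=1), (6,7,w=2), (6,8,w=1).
16 (MST edges: (1,4,w=4), (2,4,w=2), (2,8,w=3), (3,8,w=3), (5,8,w=1), (6,7,w=2), (6,8,w=1); sum of weights 4 + 2 + 3 + 3 + 1 + 2 + 1 = 16)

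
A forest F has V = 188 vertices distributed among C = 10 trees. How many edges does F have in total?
178 (Each of the 10 component trees on V_i vertices has V_i - 1 edges; summing gives V - C = 188 - 10 = 178)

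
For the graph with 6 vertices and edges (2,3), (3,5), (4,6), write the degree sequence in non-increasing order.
[2, 1, 1, 1, 1, 0] (degrees: deg(1)=0, deg(2)=1, deg(3)=2, deg(4)=1, deg(5)=1, deg(6)=1)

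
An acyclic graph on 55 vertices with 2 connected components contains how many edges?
53 (Each of the 2 component trees on V_i vertices has V_i - 1 edges; summing gives V - C = 55 - 2 = 53)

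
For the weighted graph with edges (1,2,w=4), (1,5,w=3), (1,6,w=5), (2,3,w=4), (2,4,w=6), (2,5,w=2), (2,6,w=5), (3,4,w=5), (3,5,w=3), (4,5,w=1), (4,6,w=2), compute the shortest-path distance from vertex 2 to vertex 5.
2 (path: 2 -> 5; weights 2 = 2)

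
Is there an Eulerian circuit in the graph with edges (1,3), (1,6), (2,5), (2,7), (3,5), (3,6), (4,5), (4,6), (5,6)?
No (2 vertices have odd degree: {3, 7}; Eulerian circuit requires 0)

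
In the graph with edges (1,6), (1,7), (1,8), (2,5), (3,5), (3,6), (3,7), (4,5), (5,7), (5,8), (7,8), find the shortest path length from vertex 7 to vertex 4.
2 (path: 7 -> 5 -> 4, 2 edges)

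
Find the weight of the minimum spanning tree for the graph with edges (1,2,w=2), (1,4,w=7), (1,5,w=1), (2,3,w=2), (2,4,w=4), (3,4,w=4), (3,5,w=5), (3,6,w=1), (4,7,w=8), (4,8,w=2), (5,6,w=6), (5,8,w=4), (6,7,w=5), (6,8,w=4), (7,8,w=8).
17 (MST edges: (1,2,w=2), (1,5,w=1), (2,3,w=2), (2,4,w=4), (3,6,w=1), (4,8,w=2), (6,7,w=5); sum of weights 2 + 1 + 2 + 4 + 1 + 2 + 5 = 17)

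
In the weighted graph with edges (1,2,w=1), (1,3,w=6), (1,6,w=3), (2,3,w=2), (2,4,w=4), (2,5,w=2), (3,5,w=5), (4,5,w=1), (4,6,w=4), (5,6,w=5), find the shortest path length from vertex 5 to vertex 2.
2 (path: 5 -> 2; weights 2 = 2)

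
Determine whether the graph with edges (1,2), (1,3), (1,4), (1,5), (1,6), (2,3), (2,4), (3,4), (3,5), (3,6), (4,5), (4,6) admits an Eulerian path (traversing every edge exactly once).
No (6 vertices have odd degree: {1, 2, 3, 4, 5, 6}; Eulerian path requires 0 or 2)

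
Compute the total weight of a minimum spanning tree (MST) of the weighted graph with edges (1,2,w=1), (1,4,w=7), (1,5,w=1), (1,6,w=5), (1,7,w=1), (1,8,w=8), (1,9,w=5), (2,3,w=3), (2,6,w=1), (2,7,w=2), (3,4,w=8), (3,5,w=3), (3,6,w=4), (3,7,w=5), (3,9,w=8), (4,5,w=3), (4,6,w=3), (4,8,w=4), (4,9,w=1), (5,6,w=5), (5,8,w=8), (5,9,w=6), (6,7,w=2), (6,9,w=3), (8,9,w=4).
15 (MST edges: (1,2,w=1), (1,5,w=1), (1,7,w=1), (2,3,w=3), (2,6,w=1), (4,5,w=3), (4,8,w=4), (4,9,w=1); sum of weights 1 + 1 + 1 + 3 + 1 + 3 + 4 + 1 = 15)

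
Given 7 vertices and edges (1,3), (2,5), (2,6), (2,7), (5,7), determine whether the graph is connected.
No, it has 3 components: {1, 3}, {2, 5, 6, 7}, {4}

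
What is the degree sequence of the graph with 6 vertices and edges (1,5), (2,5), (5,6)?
[3, 1, 1, 1, 0, 0] (degrees: deg(1)=1, deg(2)=1, deg(3)=0, deg(4)=0, deg(5)=3, deg(6)=1)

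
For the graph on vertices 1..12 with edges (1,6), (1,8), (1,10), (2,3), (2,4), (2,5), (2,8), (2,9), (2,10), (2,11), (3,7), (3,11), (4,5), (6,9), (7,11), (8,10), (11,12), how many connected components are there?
1 (components: {1, 2, 3, 4, 5, 6, 7, 8, 9, 10, 11, 12})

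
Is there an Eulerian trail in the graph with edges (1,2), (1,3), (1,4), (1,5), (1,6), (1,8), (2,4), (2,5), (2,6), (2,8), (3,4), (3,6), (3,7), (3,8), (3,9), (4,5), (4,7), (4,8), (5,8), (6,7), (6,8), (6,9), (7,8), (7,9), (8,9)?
Yes (the graph is connected and exactly 2 vertices have odd degree: {2, 7}; any Eulerian path must start and end at those)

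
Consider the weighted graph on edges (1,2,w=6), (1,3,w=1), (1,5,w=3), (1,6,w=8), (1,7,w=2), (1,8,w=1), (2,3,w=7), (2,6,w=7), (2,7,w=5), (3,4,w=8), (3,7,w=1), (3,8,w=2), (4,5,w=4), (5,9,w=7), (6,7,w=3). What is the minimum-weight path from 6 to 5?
8 (path: 6 -> 7 -> 1 -> 5; weights 3 + 2 + 3 = 8)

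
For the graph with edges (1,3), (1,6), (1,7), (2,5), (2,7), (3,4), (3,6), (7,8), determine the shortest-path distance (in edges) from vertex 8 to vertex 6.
3 (path: 8 -> 7 -> 1 -> 6, 3 edges)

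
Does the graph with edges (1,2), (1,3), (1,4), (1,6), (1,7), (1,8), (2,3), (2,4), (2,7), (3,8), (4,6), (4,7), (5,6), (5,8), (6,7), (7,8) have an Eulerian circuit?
No (2 vertices have odd degree: {3, 7}; Eulerian circuit requires 0)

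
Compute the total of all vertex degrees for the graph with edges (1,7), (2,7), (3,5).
6 (handshake: sum of degrees = 2|E| = 2 x 3 = 6)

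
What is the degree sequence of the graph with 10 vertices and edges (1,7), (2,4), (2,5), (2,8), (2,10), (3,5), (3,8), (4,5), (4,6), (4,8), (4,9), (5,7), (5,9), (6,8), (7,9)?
[5, 5, 4, 4, 3, 3, 2, 2, 1, 1] (degrees: deg(1)=1, deg(2)=4, deg(3)=2, deg(4)=5, deg(5)=5, deg(6)=2, deg(7)=3, deg(8)=4, deg(9)=3, deg(10)=1)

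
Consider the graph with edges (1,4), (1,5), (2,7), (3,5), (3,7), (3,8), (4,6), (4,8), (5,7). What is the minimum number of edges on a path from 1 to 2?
3 (path: 1 -> 5 -> 7 -> 2, 3 edges)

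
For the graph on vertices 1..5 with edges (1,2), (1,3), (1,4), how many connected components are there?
2 (components: {1, 2, 3, 4}, {5})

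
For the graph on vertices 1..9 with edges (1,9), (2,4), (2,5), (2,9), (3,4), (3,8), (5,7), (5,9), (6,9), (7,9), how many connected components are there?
1 (components: {1, 2, 3, 4, 5, 6, 7, 8, 9})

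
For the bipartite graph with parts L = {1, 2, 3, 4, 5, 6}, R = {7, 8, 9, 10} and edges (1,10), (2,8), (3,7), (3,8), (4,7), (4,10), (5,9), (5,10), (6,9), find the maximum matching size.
4 (matching: (1,10), (2,8), (3,7), (5,9); upper bound min(|L|,|R|) = min(6,4) = 4)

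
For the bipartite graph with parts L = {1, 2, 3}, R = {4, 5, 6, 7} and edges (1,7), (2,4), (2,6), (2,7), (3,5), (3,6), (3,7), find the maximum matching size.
3 (matching: (1,7), (2,6), (3,5); upper bound min(|L|,|R|) = min(3,4) = 3)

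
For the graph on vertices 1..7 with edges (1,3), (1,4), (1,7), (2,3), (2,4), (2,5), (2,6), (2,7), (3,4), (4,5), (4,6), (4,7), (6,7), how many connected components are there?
1 (components: {1, 2, 3, 4, 5, 6, 7})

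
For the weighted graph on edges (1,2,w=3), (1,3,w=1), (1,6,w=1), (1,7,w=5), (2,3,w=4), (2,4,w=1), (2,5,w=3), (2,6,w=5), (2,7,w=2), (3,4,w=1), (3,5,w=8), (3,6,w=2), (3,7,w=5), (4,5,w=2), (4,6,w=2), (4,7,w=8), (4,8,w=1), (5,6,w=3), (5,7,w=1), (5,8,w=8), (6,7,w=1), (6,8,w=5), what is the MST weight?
7 (MST edges: (1,3,w=1), (1,6,w=1), (2,4,w=1), (3,4,w=1), (4,8,w=1), (5,7,w=1), (6,7,w=1); sum of weights 1 + 1 + 1 + 1 + 1 + 1 + 1 = 7)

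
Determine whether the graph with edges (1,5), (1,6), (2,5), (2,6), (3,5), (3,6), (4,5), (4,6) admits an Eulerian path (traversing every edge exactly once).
Yes — and in fact it has an Eulerian circuit (the graph is connected and all 6 vertices have even degree)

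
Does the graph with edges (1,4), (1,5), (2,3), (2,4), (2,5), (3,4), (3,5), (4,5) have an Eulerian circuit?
No (2 vertices have odd degree: {2, 3}; Eulerian circuit requires 0)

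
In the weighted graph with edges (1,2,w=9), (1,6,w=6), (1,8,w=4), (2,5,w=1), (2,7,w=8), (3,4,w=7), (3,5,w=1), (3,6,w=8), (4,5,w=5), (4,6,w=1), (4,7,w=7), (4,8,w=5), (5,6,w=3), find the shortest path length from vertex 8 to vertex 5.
9 (path: 8 -> 4 -> 6 -> 5; weights 5 + 1 + 3 = 9)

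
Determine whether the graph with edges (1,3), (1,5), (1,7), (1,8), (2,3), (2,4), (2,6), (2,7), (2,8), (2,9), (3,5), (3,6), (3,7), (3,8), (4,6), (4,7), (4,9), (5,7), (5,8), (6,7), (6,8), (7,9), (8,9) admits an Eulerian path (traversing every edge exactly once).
Yes (the graph is connected and exactly 2 vertices have odd degree: {6, 7}; any Eulerian path must start and end at those)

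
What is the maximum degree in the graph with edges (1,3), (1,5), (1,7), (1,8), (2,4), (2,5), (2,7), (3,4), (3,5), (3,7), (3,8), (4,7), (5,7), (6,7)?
6 (attained at vertex 7)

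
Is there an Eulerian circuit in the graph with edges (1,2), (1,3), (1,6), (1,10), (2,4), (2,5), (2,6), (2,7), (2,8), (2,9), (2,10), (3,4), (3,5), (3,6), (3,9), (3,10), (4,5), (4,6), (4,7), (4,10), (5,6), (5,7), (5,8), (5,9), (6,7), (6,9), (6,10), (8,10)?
No (2 vertices have odd degree: {5, 8}; Eulerian circuit requires 0)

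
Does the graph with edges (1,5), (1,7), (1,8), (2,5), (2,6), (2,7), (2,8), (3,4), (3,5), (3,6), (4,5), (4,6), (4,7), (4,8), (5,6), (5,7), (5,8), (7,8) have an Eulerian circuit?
No (6 vertices have odd degree: {1, 3, 4, 5, 7, 8}; Eulerian circuit requires 0)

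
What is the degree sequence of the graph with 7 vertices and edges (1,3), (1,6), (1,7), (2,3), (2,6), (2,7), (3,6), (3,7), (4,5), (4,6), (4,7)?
[4, 4, 4, 3, 3, 3, 1] (degrees: deg(1)=3, deg(2)=3, deg(3)=4, deg(4)=3, deg(5)=1, deg(6)=4, deg(7)=4)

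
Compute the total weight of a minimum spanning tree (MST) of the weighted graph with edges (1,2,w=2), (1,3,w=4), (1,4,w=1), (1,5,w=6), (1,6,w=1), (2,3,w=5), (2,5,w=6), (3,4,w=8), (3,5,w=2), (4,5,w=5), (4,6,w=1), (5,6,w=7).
10 (MST edges: (1,2,w=2), (1,3,w=4), (1,4,w=1), (1,6,w=1), (3,5,w=2); sum of weights 2 + 4 + 1 + 1 + 2 = 10)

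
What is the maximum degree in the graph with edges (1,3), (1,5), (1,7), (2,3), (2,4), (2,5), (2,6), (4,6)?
4 (attained at vertex 2)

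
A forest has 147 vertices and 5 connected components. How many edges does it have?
142 (Each of the 5 component trees on V_i vertices has V_i - 1 edges; summing gives V - C = 147 - 5 = 142)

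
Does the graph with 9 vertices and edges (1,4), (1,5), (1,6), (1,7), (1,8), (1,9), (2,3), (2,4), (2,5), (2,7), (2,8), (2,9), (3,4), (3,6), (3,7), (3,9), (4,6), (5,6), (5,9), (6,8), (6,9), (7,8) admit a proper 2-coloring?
No (odd cycle of length 3: 5 -> 1 -> 9 -> 5)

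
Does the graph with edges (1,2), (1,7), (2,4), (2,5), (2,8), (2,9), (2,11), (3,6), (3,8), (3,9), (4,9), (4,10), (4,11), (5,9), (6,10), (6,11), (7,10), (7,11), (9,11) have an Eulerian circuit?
No (6 vertices have odd degree: {3, 6, 7, 9, 10, 11}; Eulerian circuit requires 0)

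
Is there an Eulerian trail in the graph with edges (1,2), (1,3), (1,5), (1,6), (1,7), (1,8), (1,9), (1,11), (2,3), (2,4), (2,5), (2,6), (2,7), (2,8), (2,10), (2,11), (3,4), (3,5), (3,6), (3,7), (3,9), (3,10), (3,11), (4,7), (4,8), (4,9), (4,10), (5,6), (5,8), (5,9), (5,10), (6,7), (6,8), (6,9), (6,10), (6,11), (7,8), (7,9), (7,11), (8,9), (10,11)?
No (6 vertices have odd degree: {2, 3, 5, 6, 8, 9}; Eulerian path requires 0 or 2)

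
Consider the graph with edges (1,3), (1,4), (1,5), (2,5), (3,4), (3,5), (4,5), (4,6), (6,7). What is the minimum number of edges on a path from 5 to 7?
3 (path: 5 -> 4 -> 6 -> 7, 3 edges)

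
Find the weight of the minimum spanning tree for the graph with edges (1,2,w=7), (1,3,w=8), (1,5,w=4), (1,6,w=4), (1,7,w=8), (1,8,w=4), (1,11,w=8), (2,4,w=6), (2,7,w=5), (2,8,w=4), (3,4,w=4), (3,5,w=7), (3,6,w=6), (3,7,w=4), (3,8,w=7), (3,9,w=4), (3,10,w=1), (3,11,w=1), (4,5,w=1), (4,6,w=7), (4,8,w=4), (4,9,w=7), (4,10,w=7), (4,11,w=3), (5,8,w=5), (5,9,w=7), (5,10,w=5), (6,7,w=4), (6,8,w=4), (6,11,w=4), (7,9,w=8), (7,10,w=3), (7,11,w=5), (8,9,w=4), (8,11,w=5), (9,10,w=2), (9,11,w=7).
27 (MST edges: (1,5,w=4), (1,6,w=4), (1,8,w=4), (2,8,w=4), (3,10,w=1), (3,11,w=1), (4,5,w=1), (4,11,w=3), (7,10,w=3), (9,10,w=2); sum of weights 4 + 4 + 4 + 4 + 1 + 1 + 1 + 3 + 3 + 2 = 27)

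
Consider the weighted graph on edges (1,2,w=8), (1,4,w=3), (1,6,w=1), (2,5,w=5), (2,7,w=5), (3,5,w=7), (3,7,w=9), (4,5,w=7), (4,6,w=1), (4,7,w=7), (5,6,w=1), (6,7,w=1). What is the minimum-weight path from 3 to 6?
8 (path: 3 -> 5 -> 6; weights 7 + 1 = 8)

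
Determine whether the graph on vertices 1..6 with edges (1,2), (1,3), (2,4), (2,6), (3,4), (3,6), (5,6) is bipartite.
Yes. Partition: {1, 4, 6}, {2, 3, 5}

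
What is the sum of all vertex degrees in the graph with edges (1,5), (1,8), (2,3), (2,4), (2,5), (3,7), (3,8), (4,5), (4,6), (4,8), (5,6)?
22 (handshake: sum of degrees = 2|E| = 2 x 11 = 22)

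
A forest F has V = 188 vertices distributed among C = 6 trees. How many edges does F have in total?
182 (Each of the 6 component trees on V_i vertices has V_i - 1 edges; summing gives V - C = 188 - 6 = 182)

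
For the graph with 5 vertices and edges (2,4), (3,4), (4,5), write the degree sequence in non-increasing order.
[3, 1, 1, 1, 0] (degrees: deg(1)=0, deg(2)=1, deg(3)=1, deg(4)=3, deg(5)=1)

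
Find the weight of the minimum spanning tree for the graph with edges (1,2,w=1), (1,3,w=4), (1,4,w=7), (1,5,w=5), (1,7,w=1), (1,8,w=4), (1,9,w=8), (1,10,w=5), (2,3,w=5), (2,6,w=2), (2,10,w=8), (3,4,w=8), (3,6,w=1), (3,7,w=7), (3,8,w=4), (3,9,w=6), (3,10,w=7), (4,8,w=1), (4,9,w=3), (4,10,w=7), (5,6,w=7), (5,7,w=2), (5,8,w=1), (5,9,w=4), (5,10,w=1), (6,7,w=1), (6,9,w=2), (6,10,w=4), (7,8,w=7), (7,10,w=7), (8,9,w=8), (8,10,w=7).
11 (MST edges: (1,2,w=1), (1,7,w=1), (3,6,w=1), (4,8,w=1), (5,7,w=2), (5,8,w=1), (5,10,w=1), (6,7,w=1), (6,9,w=2); sum of weights 1 + 1 + 1 + 1 + 2 + 1 + 1 + 1 + 2 = 11)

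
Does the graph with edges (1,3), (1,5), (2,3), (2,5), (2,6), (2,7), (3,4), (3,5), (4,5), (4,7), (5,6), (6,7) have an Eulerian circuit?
No (4 vertices have odd degree: {4, 5, 6, 7}; Eulerian circuit requires 0)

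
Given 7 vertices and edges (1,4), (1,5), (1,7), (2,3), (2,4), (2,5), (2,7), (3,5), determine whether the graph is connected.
No, it has 2 components: {1, 2, 3, 4, 5, 7}, {6}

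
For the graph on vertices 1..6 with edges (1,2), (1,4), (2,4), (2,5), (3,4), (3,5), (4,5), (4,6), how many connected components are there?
1 (components: {1, 2, 3, 4, 5, 6})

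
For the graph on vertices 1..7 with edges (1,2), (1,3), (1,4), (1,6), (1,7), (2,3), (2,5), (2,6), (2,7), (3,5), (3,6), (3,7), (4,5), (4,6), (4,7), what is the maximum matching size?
3 (matching: (2,6), (3,7), (4,5); upper bound floor(n/2) = floor(7/2) = 3)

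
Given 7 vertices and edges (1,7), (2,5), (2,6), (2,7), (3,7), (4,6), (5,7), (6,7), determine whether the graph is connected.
Yes (BFS from 1 visits [1, 7, 2, 3, 5, 6, 4] — all 7 vertices reached)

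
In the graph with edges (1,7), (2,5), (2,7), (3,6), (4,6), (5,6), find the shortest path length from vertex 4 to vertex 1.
5 (path: 4 -> 6 -> 5 -> 2 -> 7 -> 1, 5 edges)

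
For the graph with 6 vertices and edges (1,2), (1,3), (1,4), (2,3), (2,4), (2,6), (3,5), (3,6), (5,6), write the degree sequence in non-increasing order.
[4, 4, 3, 3, 2, 2] (degrees: deg(1)=3, deg(2)=4, deg(3)=4, deg(4)=2, deg(5)=2, deg(6)=3)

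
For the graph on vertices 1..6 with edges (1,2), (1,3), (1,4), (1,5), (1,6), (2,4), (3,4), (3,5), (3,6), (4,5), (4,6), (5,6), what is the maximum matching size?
3 (matching: (1,2), (3,6), (4,5); upper bound floor(n/2) = floor(6/2) = 3)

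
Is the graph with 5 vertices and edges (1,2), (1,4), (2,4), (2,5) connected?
No, it has 2 components: {1, 2, 4, 5}, {3}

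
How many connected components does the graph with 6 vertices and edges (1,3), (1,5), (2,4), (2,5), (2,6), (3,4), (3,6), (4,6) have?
1 (components: {1, 2, 3, 4, 5, 6})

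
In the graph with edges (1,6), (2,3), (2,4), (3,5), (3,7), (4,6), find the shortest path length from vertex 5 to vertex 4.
3 (path: 5 -> 3 -> 2 -> 4, 3 edges)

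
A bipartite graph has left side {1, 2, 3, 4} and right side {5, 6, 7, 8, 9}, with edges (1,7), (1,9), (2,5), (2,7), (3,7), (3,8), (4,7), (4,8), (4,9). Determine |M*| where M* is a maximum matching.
4 (matching: (1,9), (2,5), (3,8), (4,7); upper bound min(|L|,|R|) = min(4,5) = 4)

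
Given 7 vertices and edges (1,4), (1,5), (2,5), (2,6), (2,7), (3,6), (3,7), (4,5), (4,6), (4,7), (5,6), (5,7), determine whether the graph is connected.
Yes (BFS from 1 visits [1, 4, 5, 6, 7, 2, 3] — all 7 vertices reached)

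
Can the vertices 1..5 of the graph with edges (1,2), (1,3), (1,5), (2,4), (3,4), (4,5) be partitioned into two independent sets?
Yes. Partition: {1, 4}, {2, 3, 5}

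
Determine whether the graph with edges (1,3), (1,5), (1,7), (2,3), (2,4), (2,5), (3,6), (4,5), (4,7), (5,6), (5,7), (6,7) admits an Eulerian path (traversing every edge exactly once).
No (6 vertices have odd degree: {1, 2, 3, 4, 5, 6}; Eulerian path requires 0 or 2)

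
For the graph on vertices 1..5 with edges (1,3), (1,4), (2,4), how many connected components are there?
2 (components: {1, 2, 3, 4}, {5})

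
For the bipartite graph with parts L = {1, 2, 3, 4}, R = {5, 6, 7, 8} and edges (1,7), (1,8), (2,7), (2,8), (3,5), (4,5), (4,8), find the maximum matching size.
3 (matching: (1,8), (2,7), (3,5); upper bound min(|L|,|R|) = min(4,4) = 4)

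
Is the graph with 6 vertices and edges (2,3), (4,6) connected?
No, it has 4 components: {1}, {2, 3}, {4, 6}, {5}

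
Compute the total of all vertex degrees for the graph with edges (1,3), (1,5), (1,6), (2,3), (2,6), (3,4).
12 (handshake: sum of degrees = 2|E| = 2 x 6 = 12)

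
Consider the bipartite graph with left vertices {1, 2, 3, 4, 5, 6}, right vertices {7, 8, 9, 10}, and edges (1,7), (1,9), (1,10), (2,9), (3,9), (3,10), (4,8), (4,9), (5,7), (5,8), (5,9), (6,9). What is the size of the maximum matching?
4 (matching: (1,10), (2,9), (4,8), (5,7); upper bound min(|L|,|R|) = min(6,4) = 4)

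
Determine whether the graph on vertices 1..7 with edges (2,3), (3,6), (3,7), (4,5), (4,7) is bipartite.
Yes. Partition: {1, 2, 5, 6, 7}, {3, 4}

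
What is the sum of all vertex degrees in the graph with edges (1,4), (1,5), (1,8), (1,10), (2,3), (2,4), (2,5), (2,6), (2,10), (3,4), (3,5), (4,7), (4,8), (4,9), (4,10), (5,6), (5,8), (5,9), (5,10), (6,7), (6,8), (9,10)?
44 (handshake: sum of degrees = 2|E| = 2 x 22 = 44)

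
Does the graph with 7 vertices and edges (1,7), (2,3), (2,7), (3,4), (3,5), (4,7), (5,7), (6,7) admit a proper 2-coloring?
Yes. Partition: {1, 2, 4, 5, 6}, {3, 7}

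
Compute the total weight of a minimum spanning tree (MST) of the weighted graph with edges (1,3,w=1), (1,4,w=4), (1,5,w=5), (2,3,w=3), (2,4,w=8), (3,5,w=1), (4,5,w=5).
9 (MST edges: (1,3,w=1), (1,4,w=4), (2,3,w=3), (3,5,w=1); sum of weights 1 + 4 + 3 + 1 = 9)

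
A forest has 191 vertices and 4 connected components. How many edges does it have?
187 (Each of the 4 component trees on V_i vertices has V_i - 1 edges; summing gives V - C = 191 - 4 = 187)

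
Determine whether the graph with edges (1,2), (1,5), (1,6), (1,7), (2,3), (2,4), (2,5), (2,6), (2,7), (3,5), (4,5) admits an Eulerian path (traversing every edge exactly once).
Yes — and in fact it has an Eulerian circuit (the graph is connected and all 7 vertices have even degree)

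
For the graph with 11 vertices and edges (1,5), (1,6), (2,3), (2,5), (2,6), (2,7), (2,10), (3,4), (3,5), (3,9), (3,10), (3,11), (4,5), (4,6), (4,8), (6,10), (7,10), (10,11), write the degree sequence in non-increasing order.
[6, 5, 5, 4, 4, 4, 2, 2, 2, 1, 1] (degrees: deg(1)=2, deg(2)=5, deg(3)=6, deg(4)=4, deg(5)=4, deg(6)=4, deg(7)=2, deg(8)=1, deg(9)=1, deg(10)=5, deg(11)=2)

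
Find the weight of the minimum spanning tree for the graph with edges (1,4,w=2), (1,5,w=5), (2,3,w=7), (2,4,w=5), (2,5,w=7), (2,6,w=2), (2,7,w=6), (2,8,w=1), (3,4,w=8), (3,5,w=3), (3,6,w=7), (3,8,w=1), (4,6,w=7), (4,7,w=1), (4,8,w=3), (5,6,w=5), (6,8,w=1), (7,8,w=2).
11 (MST edges: (1,4,w=2), (2,8,w=1), (3,5,w=3), (3,8,w=1), (4,7,w=1), (6,8,w=1), (7,8,w=2); sum of weights 2 + 1 + 3 + 1 + 1 + 1 + 2 = 11)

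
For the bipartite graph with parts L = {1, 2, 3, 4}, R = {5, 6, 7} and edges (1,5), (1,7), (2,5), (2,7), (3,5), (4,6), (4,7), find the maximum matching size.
3 (matching: (1,7), (2,5), (4,6); upper bound min(|L|,|R|) = min(4,3) = 3)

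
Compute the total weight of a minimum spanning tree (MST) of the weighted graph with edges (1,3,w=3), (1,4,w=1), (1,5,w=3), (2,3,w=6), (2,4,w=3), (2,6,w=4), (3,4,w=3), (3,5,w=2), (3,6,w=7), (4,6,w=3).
12 (MST edges: (1,3,w=3), (1,4,w=1), (2,4,w=3), (3,5,w=2), (4,6,w=3); sum of weights 3 + 1 + 3 + 2 + 3 = 12)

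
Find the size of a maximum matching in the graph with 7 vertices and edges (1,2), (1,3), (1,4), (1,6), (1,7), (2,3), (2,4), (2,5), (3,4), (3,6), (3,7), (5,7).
3 (matching: (1,6), (2,5), (3,7); upper bound floor(n/2) = floor(7/2) = 3)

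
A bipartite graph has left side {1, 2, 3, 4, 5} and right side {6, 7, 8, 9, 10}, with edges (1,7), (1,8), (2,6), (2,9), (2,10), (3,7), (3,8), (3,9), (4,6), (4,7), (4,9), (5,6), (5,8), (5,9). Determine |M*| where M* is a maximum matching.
5 (matching: (1,8), (2,10), (3,9), (4,7), (5,6); upper bound min(|L|,|R|) = min(5,5) = 5)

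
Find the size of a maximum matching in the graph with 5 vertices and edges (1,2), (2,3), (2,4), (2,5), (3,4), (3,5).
2 (matching: (2,4), (3,5); upper bound floor(n/2) = floor(5/2) = 2)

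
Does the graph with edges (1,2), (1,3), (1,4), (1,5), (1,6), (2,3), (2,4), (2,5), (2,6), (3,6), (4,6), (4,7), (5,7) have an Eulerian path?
No (4 vertices have odd degree: {1, 2, 3, 5}; Eulerian path requires 0 or 2)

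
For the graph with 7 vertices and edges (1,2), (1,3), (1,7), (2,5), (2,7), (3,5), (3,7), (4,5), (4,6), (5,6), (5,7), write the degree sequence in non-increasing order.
[5, 4, 3, 3, 3, 2, 2] (degrees: deg(1)=3, deg(2)=3, deg(3)=3, deg(4)=2, deg(5)=5, deg(6)=2, deg(7)=4)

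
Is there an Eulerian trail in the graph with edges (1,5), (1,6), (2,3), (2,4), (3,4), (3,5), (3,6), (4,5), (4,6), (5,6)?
Yes — and in fact it has an Eulerian circuit (the graph is connected and all 6 vertices have even degree)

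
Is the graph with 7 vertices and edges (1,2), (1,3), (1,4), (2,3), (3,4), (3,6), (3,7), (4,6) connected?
No, it has 2 components: {1, 2, 3, 4, 6, 7}, {5}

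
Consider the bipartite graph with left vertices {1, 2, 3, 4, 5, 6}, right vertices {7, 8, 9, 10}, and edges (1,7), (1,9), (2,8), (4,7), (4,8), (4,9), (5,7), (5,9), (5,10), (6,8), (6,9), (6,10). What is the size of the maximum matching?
4 (matching: (1,9), (2,8), (4,7), (5,10); upper bound min(|L|,|R|) = min(6,4) = 4)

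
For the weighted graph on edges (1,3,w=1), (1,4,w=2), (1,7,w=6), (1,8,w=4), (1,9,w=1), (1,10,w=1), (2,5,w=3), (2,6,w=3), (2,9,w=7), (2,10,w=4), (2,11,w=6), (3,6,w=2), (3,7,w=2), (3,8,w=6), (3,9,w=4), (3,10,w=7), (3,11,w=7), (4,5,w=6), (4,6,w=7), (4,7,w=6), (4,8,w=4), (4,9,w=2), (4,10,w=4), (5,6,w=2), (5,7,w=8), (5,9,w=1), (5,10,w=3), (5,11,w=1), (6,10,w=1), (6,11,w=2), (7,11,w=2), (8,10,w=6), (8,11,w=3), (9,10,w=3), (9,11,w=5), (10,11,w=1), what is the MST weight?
16 (MST edges: (1,3,w=1), (1,4,w=2), (1,9,w=1), (1,10,w=1), (2,5,w=3), (3,7,w=2), (5,9,w=1), (5,11,w=1), (6,10,w=1), (8,11,w=3); sum of weights 1 + 2 + 1 + 1 + 3 + 2 + 1 + 1 + 1 + 3 = 16)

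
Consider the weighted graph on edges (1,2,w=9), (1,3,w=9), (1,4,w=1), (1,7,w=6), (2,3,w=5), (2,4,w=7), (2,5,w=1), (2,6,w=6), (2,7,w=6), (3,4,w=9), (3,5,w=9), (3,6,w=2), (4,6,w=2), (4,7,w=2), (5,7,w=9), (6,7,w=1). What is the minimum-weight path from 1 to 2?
8 (path: 1 -> 4 -> 2; weights 1 + 7 = 8)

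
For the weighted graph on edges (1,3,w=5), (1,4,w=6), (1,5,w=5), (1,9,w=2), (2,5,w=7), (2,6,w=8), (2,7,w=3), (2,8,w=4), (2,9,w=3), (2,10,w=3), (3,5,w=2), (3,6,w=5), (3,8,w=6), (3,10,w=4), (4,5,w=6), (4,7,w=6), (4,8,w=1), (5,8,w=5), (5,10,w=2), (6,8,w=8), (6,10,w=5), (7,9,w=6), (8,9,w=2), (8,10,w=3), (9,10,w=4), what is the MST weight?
23 (MST edges: (1,9,w=2), (2,7,w=3), (2,9,w=3), (2,10,w=3), (3,5,w=2), (3,6,w=5), (4,8,w=1), (5,10,w=2), (8,9,w=2); sum of weights 2 + 3 + 3 + 3 + 2 + 5 + 1 + 2 + 2 = 23)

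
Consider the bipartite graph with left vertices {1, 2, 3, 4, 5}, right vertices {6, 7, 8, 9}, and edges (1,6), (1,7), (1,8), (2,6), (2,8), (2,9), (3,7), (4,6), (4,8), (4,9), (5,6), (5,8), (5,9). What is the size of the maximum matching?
4 (matching: (1,8), (2,9), (3,7), (4,6); upper bound min(|L|,|R|) = min(5,4) = 4)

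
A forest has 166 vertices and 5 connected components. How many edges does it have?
161 (Each of the 5 component trees on V_i vertices has V_i - 1 edges; summing gives V - C = 166 - 5 = 161)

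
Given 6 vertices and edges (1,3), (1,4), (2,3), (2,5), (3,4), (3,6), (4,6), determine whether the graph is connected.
Yes (BFS from 1 visits [1, 3, 4, 2, 6, 5] — all 6 vertices reached)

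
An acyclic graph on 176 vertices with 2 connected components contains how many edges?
174 (Each of the 2 component trees on V_i vertices has V_i - 1 edges; summing gives V - C = 176 - 2 = 174)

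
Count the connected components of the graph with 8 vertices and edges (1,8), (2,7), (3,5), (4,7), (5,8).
3 (components: {1, 3, 5, 8}, {2, 4, 7}, {6})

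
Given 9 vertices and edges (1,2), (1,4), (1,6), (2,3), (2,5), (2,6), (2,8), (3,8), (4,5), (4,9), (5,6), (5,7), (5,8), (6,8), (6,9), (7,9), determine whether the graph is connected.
Yes (BFS from 1 visits [1, 2, 4, 6, 3, 5, 8, 9, 7] — all 9 vertices reached)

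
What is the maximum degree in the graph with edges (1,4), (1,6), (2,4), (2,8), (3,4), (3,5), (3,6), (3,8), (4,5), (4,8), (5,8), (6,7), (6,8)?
5 (attained at vertices 4, 8)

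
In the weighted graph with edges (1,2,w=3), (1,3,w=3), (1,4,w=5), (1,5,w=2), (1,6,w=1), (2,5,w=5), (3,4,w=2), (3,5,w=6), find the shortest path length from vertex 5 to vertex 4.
7 (path: 5 -> 1 -> 4; weights 2 + 5 = 7)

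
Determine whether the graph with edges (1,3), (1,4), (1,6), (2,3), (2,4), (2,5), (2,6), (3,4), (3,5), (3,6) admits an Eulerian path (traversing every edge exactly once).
No (4 vertices have odd degree: {1, 3, 4, 6}; Eulerian path requires 0 or 2)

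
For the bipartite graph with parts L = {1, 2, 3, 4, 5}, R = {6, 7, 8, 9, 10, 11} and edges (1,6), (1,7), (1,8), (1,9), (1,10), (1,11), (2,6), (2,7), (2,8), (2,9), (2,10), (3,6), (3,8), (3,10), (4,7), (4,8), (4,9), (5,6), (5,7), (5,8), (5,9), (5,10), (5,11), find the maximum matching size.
5 (matching: (1,11), (2,10), (3,8), (4,9), (5,7); upper bound min(|L|,|R|) = min(5,6) = 5)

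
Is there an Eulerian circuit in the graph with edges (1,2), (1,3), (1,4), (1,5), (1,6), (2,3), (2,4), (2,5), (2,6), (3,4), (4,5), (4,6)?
No (6 vertices have odd degree: {1, 2, 3, 4, 5, 6}; Eulerian circuit requires 0)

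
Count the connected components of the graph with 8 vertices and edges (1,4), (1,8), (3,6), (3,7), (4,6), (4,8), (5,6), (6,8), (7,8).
2 (components: {1, 3, 4, 5, 6, 7, 8}, {2})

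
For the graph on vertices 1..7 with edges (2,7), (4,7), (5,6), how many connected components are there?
4 (components: {1}, {2, 4, 7}, {3}, {5, 6})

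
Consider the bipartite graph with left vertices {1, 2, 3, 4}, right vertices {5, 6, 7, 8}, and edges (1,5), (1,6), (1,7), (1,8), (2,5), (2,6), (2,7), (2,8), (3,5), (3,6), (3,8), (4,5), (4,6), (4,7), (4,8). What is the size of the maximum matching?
4 (matching: (1,8), (2,7), (3,6), (4,5); upper bound min(|L|,|R|) = min(4,4) = 4)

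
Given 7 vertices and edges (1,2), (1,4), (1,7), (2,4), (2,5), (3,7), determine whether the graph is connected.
No, it has 2 components: {1, 2, 3, 4, 5, 7}, {6}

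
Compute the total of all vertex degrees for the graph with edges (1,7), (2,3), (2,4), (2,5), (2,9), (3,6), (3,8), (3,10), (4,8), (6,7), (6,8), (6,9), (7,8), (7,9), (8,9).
30 (handshake: sum of degrees = 2|E| = 2 x 15 = 30)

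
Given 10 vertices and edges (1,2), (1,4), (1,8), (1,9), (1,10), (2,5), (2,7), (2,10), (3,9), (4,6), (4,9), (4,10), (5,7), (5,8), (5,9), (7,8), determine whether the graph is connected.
Yes (BFS from 1 visits [1, 2, 4, 8, 9, 10, 5, 7, 6, 3] — all 10 vertices reached)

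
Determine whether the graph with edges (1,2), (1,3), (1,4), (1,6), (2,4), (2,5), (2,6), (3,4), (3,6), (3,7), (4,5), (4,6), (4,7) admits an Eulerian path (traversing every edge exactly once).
Yes — and in fact it has an Eulerian circuit (the graph is connected and all 7 vertices have even degree)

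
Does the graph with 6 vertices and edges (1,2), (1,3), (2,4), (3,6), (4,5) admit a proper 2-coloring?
Yes. Partition: {1, 4, 6}, {2, 3, 5}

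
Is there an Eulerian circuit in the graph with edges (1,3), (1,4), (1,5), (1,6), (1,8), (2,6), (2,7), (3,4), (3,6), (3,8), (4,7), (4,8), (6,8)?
No (2 vertices have odd degree: {1, 5}; Eulerian circuit requires 0)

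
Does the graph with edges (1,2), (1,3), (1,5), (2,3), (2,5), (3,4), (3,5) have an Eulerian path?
No (4 vertices have odd degree: {1, 2, 4, 5}; Eulerian path requires 0 or 2)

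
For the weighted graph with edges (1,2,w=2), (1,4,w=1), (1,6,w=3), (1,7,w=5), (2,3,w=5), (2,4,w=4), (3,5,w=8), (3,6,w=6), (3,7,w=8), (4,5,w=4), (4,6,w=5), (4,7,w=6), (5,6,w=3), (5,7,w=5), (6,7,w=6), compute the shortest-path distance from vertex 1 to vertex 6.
3 (path: 1 -> 6; weights 3 = 3)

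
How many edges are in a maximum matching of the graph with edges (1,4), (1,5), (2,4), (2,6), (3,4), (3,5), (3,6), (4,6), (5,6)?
3 (matching: (1,5), (2,6), (3,4); upper bound floor(n/2) = floor(6/2) = 3)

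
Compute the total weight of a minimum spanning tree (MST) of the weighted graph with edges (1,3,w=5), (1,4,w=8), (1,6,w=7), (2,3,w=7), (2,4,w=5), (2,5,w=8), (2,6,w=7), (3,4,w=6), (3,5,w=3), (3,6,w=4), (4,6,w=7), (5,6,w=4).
23 (MST edges: (1,3,w=5), (2,4,w=5), (3,4,w=6), (3,5,w=3), (3,6,w=4); sum of weights 5 + 5 + 6 + 3 + 4 = 23)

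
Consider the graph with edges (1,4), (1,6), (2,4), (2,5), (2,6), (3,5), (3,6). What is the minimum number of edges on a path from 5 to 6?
2 (path: 5 -> 2 -> 6, 2 edges)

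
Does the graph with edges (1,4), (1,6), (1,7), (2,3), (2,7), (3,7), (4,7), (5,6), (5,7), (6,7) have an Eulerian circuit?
No (2 vertices have odd degree: {1, 6}; Eulerian circuit requires 0)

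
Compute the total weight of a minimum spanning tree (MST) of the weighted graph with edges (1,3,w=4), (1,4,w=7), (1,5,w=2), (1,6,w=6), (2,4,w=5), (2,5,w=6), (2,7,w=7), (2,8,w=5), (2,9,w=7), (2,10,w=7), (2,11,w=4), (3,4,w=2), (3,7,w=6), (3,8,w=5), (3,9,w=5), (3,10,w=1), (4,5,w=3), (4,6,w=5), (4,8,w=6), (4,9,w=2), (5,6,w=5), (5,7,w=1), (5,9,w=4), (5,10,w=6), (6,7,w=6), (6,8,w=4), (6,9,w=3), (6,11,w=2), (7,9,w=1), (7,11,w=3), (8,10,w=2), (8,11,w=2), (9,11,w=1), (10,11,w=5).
18 (MST edges: (1,5,w=2), (2,11,w=4), (3,4,w=2), (3,10,w=1), (4,9,w=2), (5,7,w=1), (6,11,w=2), (7,9,w=1), (8,11,w=2), (9,11,w=1); sum of weights 2 + 4 + 2 + 1 + 2 + 1 + 2 + 1 + 2 + 1 = 18)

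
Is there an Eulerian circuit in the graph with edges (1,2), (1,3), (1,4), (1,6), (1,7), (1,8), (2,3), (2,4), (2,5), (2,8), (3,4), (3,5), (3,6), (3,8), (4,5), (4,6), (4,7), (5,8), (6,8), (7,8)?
No (2 vertices have odd degree: {2, 7}; Eulerian circuit requires 0)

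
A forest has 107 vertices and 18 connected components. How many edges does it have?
89 (Each of the 18 component trees on V_i vertices has V_i - 1 edges; summing gives V - C = 107 - 18 = 89)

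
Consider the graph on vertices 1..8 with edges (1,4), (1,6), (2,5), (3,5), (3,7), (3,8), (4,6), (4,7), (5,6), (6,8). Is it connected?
Yes (BFS from 1 visits [1, 4, 6, 7, 5, 8, 3, 2] — all 8 vertices reached)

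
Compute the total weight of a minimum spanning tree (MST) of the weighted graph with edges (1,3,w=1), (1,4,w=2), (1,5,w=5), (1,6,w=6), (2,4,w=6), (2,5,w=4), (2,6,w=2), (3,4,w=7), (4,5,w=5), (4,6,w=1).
10 (MST edges: (1,3,w=1), (1,4,w=2), (2,5,w=4), (2,6,w=2), (4,6,w=1); sum of weights 1 + 2 + 4 + 2 + 1 = 10)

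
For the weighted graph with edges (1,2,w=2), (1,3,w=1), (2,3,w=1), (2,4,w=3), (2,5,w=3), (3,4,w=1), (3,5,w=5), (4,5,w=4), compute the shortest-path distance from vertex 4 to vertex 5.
4 (path: 4 -> 5; weights 4 = 4)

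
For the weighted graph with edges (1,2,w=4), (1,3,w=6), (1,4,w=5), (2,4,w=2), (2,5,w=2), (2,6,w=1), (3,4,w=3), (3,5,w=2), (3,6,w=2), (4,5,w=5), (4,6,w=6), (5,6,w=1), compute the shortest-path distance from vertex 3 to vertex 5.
2 (path: 3 -> 5; weights 2 = 2)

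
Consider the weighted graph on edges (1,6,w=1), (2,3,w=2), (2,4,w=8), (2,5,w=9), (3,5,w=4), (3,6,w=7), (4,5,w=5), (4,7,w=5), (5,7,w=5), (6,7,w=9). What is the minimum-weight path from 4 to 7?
5 (path: 4 -> 7; weights 5 = 5)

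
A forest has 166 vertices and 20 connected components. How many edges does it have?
146 (Each of the 20 component trees on V_i vertices has V_i - 1 edges; summing gives V - C = 166 - 20 = 146)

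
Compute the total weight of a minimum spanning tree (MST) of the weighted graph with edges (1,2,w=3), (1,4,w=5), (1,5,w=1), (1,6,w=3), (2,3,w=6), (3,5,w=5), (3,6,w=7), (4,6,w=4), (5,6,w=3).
16 (MST edges: (1,2,w=3), (1,5,w=1), (1,6,w=3), (3,5,w=5), (4,6,w=4); sum of weights 3 + 1 + 3 + 5 + 4 = 16)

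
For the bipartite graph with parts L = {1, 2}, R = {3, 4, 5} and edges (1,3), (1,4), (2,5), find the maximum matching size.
2 (matching: (1,4), (2,5); upper bound min(|L|,|R|) = min(2,3) = 2)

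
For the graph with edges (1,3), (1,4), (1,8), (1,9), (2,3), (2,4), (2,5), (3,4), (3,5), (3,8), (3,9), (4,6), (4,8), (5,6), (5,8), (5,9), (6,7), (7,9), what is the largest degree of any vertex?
6 (attained at vertex 3)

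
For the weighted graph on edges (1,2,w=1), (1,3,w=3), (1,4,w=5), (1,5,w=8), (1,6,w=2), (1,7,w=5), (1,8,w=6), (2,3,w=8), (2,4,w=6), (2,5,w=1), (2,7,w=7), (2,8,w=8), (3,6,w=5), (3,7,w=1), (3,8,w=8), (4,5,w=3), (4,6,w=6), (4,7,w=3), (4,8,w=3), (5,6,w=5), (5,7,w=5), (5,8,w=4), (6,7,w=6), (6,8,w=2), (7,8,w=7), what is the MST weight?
13 (MST edges: (1,2,w=1), (1,3,w=3), (1,6,w=2), (2,5,w=1), (3,7,w=1), (4,5,w=3), (6,8,w=2); sum of weights 1 + 3 + 2 + 1 + 1 + 3 + 2 = 13)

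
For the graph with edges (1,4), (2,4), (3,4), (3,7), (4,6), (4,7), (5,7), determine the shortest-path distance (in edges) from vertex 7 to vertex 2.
2 (path: 7 -> 4 -> 2, 2 edges)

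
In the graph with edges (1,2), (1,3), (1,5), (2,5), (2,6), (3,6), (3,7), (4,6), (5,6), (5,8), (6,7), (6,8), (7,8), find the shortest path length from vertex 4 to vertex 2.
2 (path: 4 -> 6 -> 2, 2 edges)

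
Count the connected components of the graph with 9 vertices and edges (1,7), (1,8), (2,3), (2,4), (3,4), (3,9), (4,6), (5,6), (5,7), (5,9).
1 (components: {1, 2, 3, 4, 5, 6, 7, 8, 9})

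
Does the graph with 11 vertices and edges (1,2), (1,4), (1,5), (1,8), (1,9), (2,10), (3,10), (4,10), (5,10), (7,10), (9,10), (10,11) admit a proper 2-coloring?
Yes. Partition: {1, 6, 10}, {2, 3, 4, 5, 7, 8, 9, 11}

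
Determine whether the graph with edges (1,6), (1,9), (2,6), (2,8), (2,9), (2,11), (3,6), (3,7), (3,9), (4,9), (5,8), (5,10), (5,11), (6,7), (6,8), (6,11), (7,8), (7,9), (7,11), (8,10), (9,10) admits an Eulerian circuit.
No (6 vertices have odd degree: {3, 4, 5, 7, 8, 10}; Eulerian circuit requires 0)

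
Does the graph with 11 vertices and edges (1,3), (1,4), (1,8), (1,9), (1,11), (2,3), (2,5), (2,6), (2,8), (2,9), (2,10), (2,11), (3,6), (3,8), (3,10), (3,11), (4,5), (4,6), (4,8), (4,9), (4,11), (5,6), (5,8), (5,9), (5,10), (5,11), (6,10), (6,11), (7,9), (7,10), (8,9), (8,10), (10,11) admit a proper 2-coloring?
No (odd cycle of length 3: 4 -> 1 -> 8 -> 4)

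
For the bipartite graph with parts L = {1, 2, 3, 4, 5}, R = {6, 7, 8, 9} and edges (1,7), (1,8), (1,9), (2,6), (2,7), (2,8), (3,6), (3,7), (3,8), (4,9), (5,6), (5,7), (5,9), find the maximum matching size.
4 (matching: (1,9), (2,8), (3,7), (5,6); upper bound min(|L|,|R|) = min(5,4) = 4)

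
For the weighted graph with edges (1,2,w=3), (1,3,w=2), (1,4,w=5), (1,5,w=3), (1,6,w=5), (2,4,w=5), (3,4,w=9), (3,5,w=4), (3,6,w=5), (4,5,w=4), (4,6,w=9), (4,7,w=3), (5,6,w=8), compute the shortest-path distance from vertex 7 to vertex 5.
7 (path: 7 -> 4 -> 5; weights 3 + 4 = 7)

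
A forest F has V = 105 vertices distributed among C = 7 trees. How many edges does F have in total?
98 (Each of the 7 component trees on V_i vertices has V_i - 1 edges; summing gives V - C = 105 - 7 = 98)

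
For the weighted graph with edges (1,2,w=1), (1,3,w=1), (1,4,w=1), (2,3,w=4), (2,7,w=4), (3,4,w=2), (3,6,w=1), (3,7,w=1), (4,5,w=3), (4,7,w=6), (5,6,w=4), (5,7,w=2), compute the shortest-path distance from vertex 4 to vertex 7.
3 (path: 4 -> 3 -> 7; weights 2 + 1 = 3)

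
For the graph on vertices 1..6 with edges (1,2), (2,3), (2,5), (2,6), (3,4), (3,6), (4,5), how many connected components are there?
1 (components: {1, 2, 3, 4, 5, 6})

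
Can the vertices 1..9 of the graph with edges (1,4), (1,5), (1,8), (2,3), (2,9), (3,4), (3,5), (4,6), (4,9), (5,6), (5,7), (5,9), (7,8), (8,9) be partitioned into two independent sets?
Yes. Partition: {1, 3, 6, 7, 9}, {2, 4, 5, 8}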